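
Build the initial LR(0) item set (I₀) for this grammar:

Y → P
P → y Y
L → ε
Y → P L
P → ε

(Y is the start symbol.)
First, augment the grammar with Y' → Y
I₀ = CLOSURE({ [Y' → . Y] }):
  [Y' → . Y] has the dot before Y: add [Y → . P], [Y → . P L]
  [Y → . P] has the dot before P: add [P → . y Y], [P → .]
No further items can be added.

I₀ = { [P → . y Y], [P → .], [Y → . P L], [Y → . P], [Y' → . Y] }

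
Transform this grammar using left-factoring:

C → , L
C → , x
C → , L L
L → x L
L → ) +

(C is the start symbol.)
Left-factoring transforms A → αβ₁ | αβ₂ into A → αA' and A' → β₁ | β₂
(α is the longest common prefix among the alternatives). Repeat until
no nonterminal has two alternatives with a common prefix.

Round 1: C has alternatives sharing prefix ','. Introduce C': C → , C'
  Add: C' → L
  Add: C' → x
  Add: C' → L L

Round 2: C' has alternatives sharing prefix 'L'. Introduce C'': C' → L C''
  Add: C'' → ε
  Add: C'' → L

No remaining common prefixes — done.

Resulting grammar:
C → , C'
C' → L C''
C'' → ε
C'' → L
C' → x
L → x L
L → ) +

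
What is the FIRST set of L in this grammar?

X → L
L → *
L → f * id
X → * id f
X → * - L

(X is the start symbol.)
{ '*', 'f' }

To compute FIRST(L), examine every production with L on the left-hand side, reading each right-hand side left to right until a non-nullable symbol is reached.

From L → *:
  - '*' is a terminal: add '*' and stop
From L → f * id:
  - f is a terminal: add 'f' and stop

Collecting: FIRST(L) = { '*', 'f' }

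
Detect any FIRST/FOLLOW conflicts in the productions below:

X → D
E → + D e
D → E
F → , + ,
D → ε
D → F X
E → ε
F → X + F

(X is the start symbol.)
Nullable non-terminals: D, E, X.
FIRST sets used below: FIRST(E) = { '+', ε }, FIRST(F) = { '+', ',' }

D: nullable alternative(s) D → E, D → ε; FOLLOW(D) = { $, '+', 'e' }
  D → E: FIRST \ {ε} = { '+' } — overlaps FOLLOW(D) on { '+' }: CONFLICT
  D → ε: FIRST \ {ε} = { } — disjoint from FOLLOW(D)
  D → F X: FIRST \ {ε} = { '+', ',' } — overlaps FOLLOW(D) on { '+' }: CONFLICT

E: nullable alternative(s) E → ε; FOLLOW(E) = { $, '+', 'e' }
  E → + D e: FIRST \ {ε} = { '+' } — overlaps FOLLOW(E) on { '+' }: CONFLICT
  E → ε: FIRST \ {ε} = { } — this is the only nullable alternative, skip
X has a nullable alternative but only one production, so nothing to check.

F has no nullable alternative, so no FIRST/FOLLOW check is needed there.

So the grammar has 3 FIRST/FOLLOW conflicts (marked CONFLICT above).

Answer: Yes. E → '+' D e with FOLLOW(E) on { '+' }; D → E with FOLLOW(D) on { '+' }; D → F X with FOLLOW(D) on { '+' }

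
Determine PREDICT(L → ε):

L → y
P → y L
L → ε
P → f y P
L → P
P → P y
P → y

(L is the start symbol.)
PREDICT(L → ε) = (FIRST(RHS) \ {ε}) ∪ (FOLLOW(L) if ε ∈ FIRST(RHS), i.e. RHS ⇒* ε)
The right-hand side is ε (FIRST(ε) = { ε }), so the predict set is FOLLOW(L) = { $, 'y' }
PREDICT(L → ε) = { $, 'y' }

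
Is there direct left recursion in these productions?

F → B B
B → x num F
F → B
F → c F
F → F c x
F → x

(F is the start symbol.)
Direct left recursion occurs when N → N α for some non-terminal N (the right-hand side begins with the left-hand side itself).

F → B B: starts with B
B → x num F: starts with x
F → B: starts with B
F → c F: starts with c
F → F c x: LEFT RECURSIVE (starts with F)
F → x: starts with x

The grammar has direct left recursion on: F.

Answer: Yes, F is left-recursive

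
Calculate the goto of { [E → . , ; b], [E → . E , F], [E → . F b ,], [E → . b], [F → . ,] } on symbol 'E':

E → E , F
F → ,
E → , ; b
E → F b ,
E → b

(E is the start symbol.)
{ [E → E . , F] }

GOTO(I, 'E') = CLOSURE({ [A → αX.β] : [A → α.Xβ] ∈ I, X = 'E' })

Items with dot before 'E', with the dot advanced:
  [E → . E , F] → [E → E . , F]
Closure adds nothing (no advanced item has the dot before a non-terminal).

GOTO = { [E → E . , F] }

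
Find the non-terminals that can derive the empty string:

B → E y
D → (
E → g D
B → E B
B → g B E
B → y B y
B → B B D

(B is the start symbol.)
There are no ε-productions, so no non-terminal can derive ε.
No non-terminals are nullable.

Answer: None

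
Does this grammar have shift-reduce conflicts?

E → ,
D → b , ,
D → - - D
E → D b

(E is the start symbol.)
A shift-reduce conflict occurs when an LR(0) state has both:
  - a complete (reduce) item [A → α .] (dot at the end), and
  - a shift item [B → β . c γ] (dot before a terminal).

Augment with E' → E and build the canonical LR(0) collection (I0 = CLOSURE({[E' → . E]}), then GOTO on every symbol after a dot until no new states appear). It has 11 states:
  I0: { [D → . - - D], [D → . b , ,], [E → . ,], [E → . D b], [E' → . E] }  — shift
  I1: { [E → , .] }  — reduce
  I2: { [D → - . - D] }  — shift
  I3: { [E → D . b] }  — shift
  I4: { [E' → E .] }  — accept
  I5: { [D → b . , ,] }  — shift
  I6: { [D → b , . ,] }  — shift
  I7: { [D → b , , .] }  — reduce
  I8: { [E → D b .] }  — reduce
  I9: { [D → - - . D], [D → . - - D], [D → . b , ,] }  — shift
  I10: { [D → - - D .] }  — reduce

No state contains both a complete item and a shift item.

Answer: No shift-reduce conflicts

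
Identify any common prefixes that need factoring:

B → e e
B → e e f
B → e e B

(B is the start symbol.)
Left-factoring is needed when two productions for the same non-terminal
share a common prefix on the right-hand side.

Productions for B:
  B → e e
  B → e e f
  B → e e B

Found common prefix 'e e' in productions for B

Answer: Yes, B has productions with common prefix 'e e'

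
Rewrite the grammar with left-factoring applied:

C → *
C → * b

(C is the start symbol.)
Left-factoring transforms A → αβ₁ | αβ₂ into A → αA' and A' → β₁ | β₂
(α is the longest common prefix among the alternatives). Repeat until
no nonterminal has two alternatives with a common prefix.

Round 1: C has alternatives sharing prefix '*'. Introduce C': C → * C'
  Add: C' → ε
  Add: C' → b

No remaining common prefixes — done.

Resulting grammar:
C → * C'
C' → ε
C' → b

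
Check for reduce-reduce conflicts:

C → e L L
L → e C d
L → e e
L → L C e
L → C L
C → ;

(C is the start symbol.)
A reduce-reduce conflict occurs when an LR(0) state has two complete items [A → α .] and [B → β .] — both call for a reduction, and with no lookahead the parser cannot choose between them.

Augment with C' → C and build the canonical LR(0) collection (I0 = CLOSURE({[C' → . C]}), then GOTO on every symbol after a dot until no new states appear). It has 16 states:
  I0: { [C → . ;], [C → . e L L], [C' → . C] }  — shift
  I1: { [C → ; .] }  — reduce
  I2: { [C' → C .] }  — accept
  I3: { [C → . ;], [C → . e L L], [C → e . L L], [L → . C L], [L → . L C e], [L → . e C d], [L → . e e] }  — shift
  I4: { [C → . ;], [C → . e L L], [L → . C L], [L → . L C e], [L → . e C d], [L → . e e], [L → C . L] }  — shift
  I5: { [C → . ;], [C → . e L L], [C → e L . L], [L → . C L], [L → . L C e], [L → . e C d], [L → . e e], [L → L . C e] }  — shift
  I6: { [C → . ;], [C → . e L L], [C → e . L L], [L → . C L], [L → . L C e], [L → . e C d], [L → . e e], [L → e . C d], [L → e . e] }  — shift
  I7: { [C → . ;], [C → . e L L], [L → . C L], [L → . L C e], [L → . e C d], [L → . e e], [L → C . L], [L → e C . d] }  — shift
  I8: { [C → . ;], [C → . e L L], [C → e . L L], [L → . C L], [L → . L C e], [L → . e C d], [L → . e e], [L → e . C d], [L → e . e], [L → e e .] }  — shift, reduce
  I9: { [C → . ;], [C → . e L L], [L → C L .], [L → L . C e] }  — shift, reduce
  I10: { [L → e C d .] }  — reduce
  I11: { [L → L C . e] }  — shift
  I12: { [L → L C e .] }  — reduce
  I13: { [C → . ;], [C → . e L L], [L → . C L], [L → . L C e], [L → . e C d], [L → . e e], [L → C . L], [L → L C . e] }  — shift
  I14: { [C → . ;], [C → . e L L], [C → e L L .], [L → L . C e] }  — shift, reduce
  I15: { [C → . ;], [C → . e L L], [C → e . L L], [L → . C L], [L → . L C e], [L → . e C d], [L → . e e], [L → L C e .], [L → e . C d], [L → e . e] }  — shift, reduce

No state contains more than one complete item.

Answer: No reduce-reduce conflicts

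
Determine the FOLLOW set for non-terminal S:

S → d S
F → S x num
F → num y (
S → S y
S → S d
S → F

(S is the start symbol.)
To compute FOLLOW(S), find every occurrence of S on a right-hand side N → α S β: add FIRST(β) \ {ε}, and if β is empty or nullable also add FOLLOW(N). Iterate to a fixed point.

S is the start symbol, so $ ∈ FOLLOW(S).
In S → d S: S is at the end; this adds FOLLOW(S) to itself — nothing new
In F → S x num: S is followed by x num, add FIRST(x num) \ {ε} = { 'x' }
In S → S y: S is followed by y, add FIRST(y) \ {ε} = { 'y' }
In S → S d: S is followed by d, add FIRST(d) \ {ε} = { 'd' }

Taking the union: FOLLOW(S) = { $, 'd', 'x', 'y' }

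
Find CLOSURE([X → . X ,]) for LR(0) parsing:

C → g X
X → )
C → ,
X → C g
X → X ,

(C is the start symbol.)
{ [C → . ,], [C → . g X], [X → . )], [X → . C g], [X → . X ,] }

Start with: [X → . X ,]
  [X → . X ,] has the dot before X: add [X → . )], [X → . C g]
  [X → . C g] has the dot before C: add [C → . g X], [C → . ,]
No further items can be added.

CLOSURE = { [C → . ,], [C → . g X], [X → . )], [X → . C g], [X → . X ,] }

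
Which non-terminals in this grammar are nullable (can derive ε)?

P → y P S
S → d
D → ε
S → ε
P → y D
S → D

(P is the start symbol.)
ε-productions: D → ε, S → ε
So D, S are immediately nullable.
No further non-terminal can be added: every production for the remaining non-terminals contains a terminal or a non-nullable non-terminal.
Nullable = { 'D', 'S' }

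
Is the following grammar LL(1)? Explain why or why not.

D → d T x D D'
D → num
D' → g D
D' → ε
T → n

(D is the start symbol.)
A grammar is LL(1) if for each non-terminal N with multiple productions, the predict sets of those productions are pairwise disjoint, where PREDICT(N → α) = (FIRST(α) \ {ε}) ∪ (FOLLOW(N) if α ⇒* ε).

Relevant sets:
  FOLLOW(D') = { $, 'g' }

For D:
  PREDICT(D → d T x D D') = { 'd' }
  PREDICT(D → num) = { 'num' }
For D':
  PREDICT(D' → g D) = { 'g' }
  PREDICT(D' → ε) = { $, 'g' }
T has a single production, so nothing to check there.

Conflict found: Predict set conflict for D': { 'g' }
The grammar is NOT LL(1).

Answer: No. Predict set conflict for D': { 'g' }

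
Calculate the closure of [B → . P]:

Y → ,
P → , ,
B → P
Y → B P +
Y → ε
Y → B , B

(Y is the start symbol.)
{ [B → . P], [P → . , ,] }

Start with: [B → . P]
  [B → . P] has the dot before P: add [P → . , ,]
No further items can be added.

CLOSURE = { [B → . P], [P → . , ,] }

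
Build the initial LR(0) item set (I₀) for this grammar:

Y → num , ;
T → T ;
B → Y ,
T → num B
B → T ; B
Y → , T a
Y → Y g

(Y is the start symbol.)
{ [Y → . , T a], [Y → . Y g], [Y → . num , ;], [Y' → . Y] }

First, augment the grammar with Y' → Y
I₀ = CLOSURE({ [Y' → . Y] }):
  [Y' → . Y] has the dot before Y: add [Y → . num , ;], [Y → . , T a], [Y → . Y g]
No further items can be added.

I₀ = { [Y → . , T a], [Y → . Y g], [Y → . num , ;], [Y' → . Y] }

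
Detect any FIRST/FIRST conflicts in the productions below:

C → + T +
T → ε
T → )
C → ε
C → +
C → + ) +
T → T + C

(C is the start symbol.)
FIRST sets of the non-terminals at (or reachable through a nullable prefix from) the front of some alternative:
  FIRST(T) = { ')', '+', ε }

Productions for C:
  C → + T +: FIRST = { '+' }
  C → ε: FIRST = { ε }
  C → +: FIRST = { '+' }
  C → + ) +: FIRST = { '+' }
Productions for T:
  T → ε: FIRST = { ε }
  T → ): FIRST = { ')' }
  T → T + C: FIRST = { ')', '+' }

Conflict for C: C → + T + and C → +
  Overlap: { '+' }
Conflict for C: C → + T + and C → + ) +
  Overlap: { '+' }
Conflict for C: C → + and C → + ) +
  Overlap: { '+' }
Conflict for T: T → ) and T → T + C
  Overlap: { ')' }

Answer: Yes. C → '+' T '+' / C → '+' on { '+' }; C → '+' T '+' / C → '+' ')' '+' on { '+' }; C → '+' / C → '+' ')' '+' on { '+' }; T → ')' / T → T '+' C on { ')' }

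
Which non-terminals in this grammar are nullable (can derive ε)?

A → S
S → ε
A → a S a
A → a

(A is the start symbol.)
A non-terminal is nullable if it can derive ε (the empty string): either it has an ε-production, or it has a production whose right-hand side consists entirely of nullable non-terminals.

ε-productions: S → ε
So S is immediately nullable.
A → S: every symbol on the right is nullable, so A is nullable too.
Every non-terminal is now nullable.
Nullable = { 'A', 'S' }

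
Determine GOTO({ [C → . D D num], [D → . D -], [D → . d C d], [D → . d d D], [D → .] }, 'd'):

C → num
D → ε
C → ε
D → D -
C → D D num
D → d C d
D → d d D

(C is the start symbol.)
GOTO(I, 'd') = CLOSURE({ [A → αX.β] : [A → α.Xβ] ∈ I, X = 'd' })

Items with dot before 'd', with the dot advanced:
  [D → . d C d] → [D → d . C d]
  [D → . d d D] → [D → d . d D]
Closure of the advanced items:
  [D → d . C d] has the dot before C: add [C → . num], [C → .], [C → . D D num]
  [C → . D D num] has the dot before D: add [D → .], [D → . D -], [D → . d C d], [D → . d d D]

GOTO = { [C → . D D num], [C → . num], [C → .], [D → . D -], [D → . d C d], [D → . d d D], [D → .], [D → d . C d], [D → d . d D] }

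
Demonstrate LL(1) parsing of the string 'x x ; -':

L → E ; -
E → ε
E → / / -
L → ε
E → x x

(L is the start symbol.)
Stack is shown with the top on the left.

Stack      Input      Action
----------------------------
L $        x x ; - $  output L → E ; -
E ; - $    x x ; - $  output E → x x
x x ; - $  x x ; - $  match 'x'
x ; - $    x ; - $    match 'x'
; - $      ; - $      match ';'
- $        - $        match '-'
$          $          accept

The string is accepted.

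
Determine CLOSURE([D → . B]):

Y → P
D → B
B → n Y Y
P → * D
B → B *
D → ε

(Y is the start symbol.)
To compute CLOSURE, for each item [A → α.Bβ] where B is a non-terminal, add [B → .γ] for all productions B → γ; repeat for the newly added items until nothing changes.

Start with: [D → . B]
  [D → . B] has the dot before B: add [B → . n Y Y], [B → . B *]
No further items can be added.

CLOSURE = { [B → . B *], [B → . n Y Y], [D → . B] }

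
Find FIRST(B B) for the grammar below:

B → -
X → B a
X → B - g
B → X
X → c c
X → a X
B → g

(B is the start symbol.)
{ '-', 'a', 'c', 'g' }

FIRST sets of the non-terminals involved (from the grammar, by fixed-point iteration):
  FIRST(B) = { '-', 'a', 'c', 'g' }

To compute FIRST(B B), process the symbols left to right:
Symbol B is a non-terminal. Add FIRST(B) \ {ε} = { '-', 'a', 'c', 'g' }
B is not nullable (ε ∉ FIRST(B)), so stop here.
FIRST(B B) = { '-', 'a', 'c', 'g' }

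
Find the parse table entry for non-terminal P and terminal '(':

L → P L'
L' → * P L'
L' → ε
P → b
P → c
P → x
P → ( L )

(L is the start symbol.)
P → ( L )

To find M[P, '('], we find productions for P where '(' is in the predict set (PREDICT(N → α) = (FIRST(α) \ {ε}) ∪ (FOLLOW(N) if α ⇒* ε)).

P → b: PREDICT = { 'b' }
P → c: PREDICT = { 'c' }
P → x: PREDICT = { 'x' }
P → ( L ): PREDICT = { '(' }
  '(' is in predict set, so this production goes in M[P, '(']

M[P, '('] = P → ( L )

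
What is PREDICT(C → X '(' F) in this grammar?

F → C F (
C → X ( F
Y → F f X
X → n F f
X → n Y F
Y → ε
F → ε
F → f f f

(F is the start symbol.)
PREDICT(C → X '(' F) = (FIRST(RHS) \ {ε}) ∪ (FOLLOW(C) if ε ∈ FIRST(RHS), i.e. RHS ⇒* ε)
FIRST(X) = { 'n' }
FIRST(X '(' F) = { 'n' }
ε ∉ FIRST(X '(' F), so FOLLOW(C) is not added.
PREDICT(C → X '(' F) = { 'n' }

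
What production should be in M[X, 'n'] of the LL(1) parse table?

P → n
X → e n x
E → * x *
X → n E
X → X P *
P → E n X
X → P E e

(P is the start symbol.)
X → n E, X → X P *, X → P E e

To find M[X, 'n'], we find productions for X where 'n' is in the predict set (PREDICT(N → α) = (FIRST(α) \ {ε}) ∪ (FOLLOW(N) if α ⇒* ε)).

Relevant sets:
  FIRST(X) = { '*', 'e', 'n' }
  FIRST(P) = { '*', 'n' }

X → e n x: PREDICT = { 'e' }
X → n E: PREDICT = { 'n' }
  'n' is in predict set, so this production goes in M[X, 'n']
X → X P *: PREDICT = { '*', 'e', 'n' }
  'n' is in predict set, so this production goes in M[X, 'n']
X → P E e: PREDICT = { '*', 'n' }
  'n' is in predict set, so this production goes in M[X, 'n']

M[X, 'n'] = X → n E, X → X P *, X → P E e  (a multiply-defined cell — the grammar is not LL(1))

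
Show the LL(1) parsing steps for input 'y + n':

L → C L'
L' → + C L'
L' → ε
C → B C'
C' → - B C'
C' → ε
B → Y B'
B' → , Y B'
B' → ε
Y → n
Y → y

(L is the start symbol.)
LL(1) parsing maintains a stack (initially the start symbol over $) and the input. At each step: if the stack top is a terminal, match it against the current input token; if it is a non-terminal N, replace it with the RHS of M[N, lookahead] (the unique production whose predict set contains the lookahead).

Stack is shown with the top on the left.

Stack         Input    Action
-----------------------------
L $           y + n $  output L → C L'
C L' $        y + n $  output C → B C'
B C' L' $     y + n $  output B → Y B'
Y B' C' L' $  y + n $  output Y → y
y B' C' L' $  y + n $  match 'y'
B' C' L' $    + n $    output B' → ε
C' L' $       + n $    output C' → ε
L' $          + n $    output L' → + C L'
+ C L' $      + n $    match '+'
C L' $        n $      output C → B C'
B C' L' $     n $      output B → Y B'
Y B' C' L' $  n $      output Y → n
n B' C' L' $  n $      match 'n'
B' C' L' $    $        output B' → ε
C' L' $       $        output C' → ε
L' $          $        output L' → ε
$             $        accept

The string is accepted.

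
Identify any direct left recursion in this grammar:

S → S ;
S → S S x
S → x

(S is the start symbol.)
Yes, S is left-recursive

S → S ;: LEFT RECURSIVE (starts with S)
S → S S x: LEFT RECURSIVE (starts with S)
S → x: starts with x

The grammar has direct left recursion on: S.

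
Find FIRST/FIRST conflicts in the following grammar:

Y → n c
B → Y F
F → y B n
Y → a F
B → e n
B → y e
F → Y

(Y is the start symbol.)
FIRST sets of the non-terminals at (or reachable through a nullable prefix from) the front of some alternative:
  FIRST(Y) = { 'a', 'n' }

Productions for Y:
  Y → n c: FIRST = { 'n' }
  Y → a F: FIRST = { 'a' }
Productions for B:
  B → Y F: FIRST = { 'a', 'n' }
  B → e n: FIRST = { 'e' }
  B → y e: FIRST = { 'y' }
Productions for F:
  F → y B n: FIRST = { 'y' }
  F → Y: FIRST = { 'a', 'n' }

All alternatives of each non-terminal have pairwise disjoint FIRST sets.

Answer: No FIRST/FIRST conflicts.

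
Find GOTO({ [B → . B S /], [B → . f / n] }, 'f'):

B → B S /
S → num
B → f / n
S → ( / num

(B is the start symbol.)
{ [B → f . / n] }

GOTO(I, 'f') = CLOSURE({ [A → αX.β] : [A → α.Xβ] ∈ I, X = 'f' })

Items with dot before 'f', with the dot advanced:
  [B → . f / n] → [B → f . / n]
Closure adds nothing (no advanced item has the dot before a non-terminal).

GOTO = { [B → f . / n] }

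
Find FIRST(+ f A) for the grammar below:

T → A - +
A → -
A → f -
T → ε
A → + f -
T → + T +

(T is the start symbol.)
To compute FIRST(+ f A), process the symbols left to right:
Symbol + is a terminal. Add '+' and stop.
FIRST(+ f A) = { '+' }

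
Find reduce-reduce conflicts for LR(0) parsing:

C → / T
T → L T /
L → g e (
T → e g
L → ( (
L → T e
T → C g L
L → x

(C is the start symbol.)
No reduce-reduce conflicts

Augment with C' → C and build the canonical LR(0) collection (I0 = CLOSURE({[C' → . C]}), then GOTO on every symbol after a dot until no new states appear). It has 20 states:
  I0: { [C → . / T], [C' → . C] }  — shift
  I1: { [C → . / T], [C → / . T], [L → . ( (], [L → . T e], [L → . g e (], [L → . x], [T → . C g L], [T → . L T /], [T → . e g] }  — shift
  I2: { [C' → C .] }  — accept
  I3: { [L → ( . (] }  — shift
  I4: { [T → C . g L] }  — shift
  I5: { [C → . / T], [L → . ( (], [L → . T e], [L → . g e (], [L → . x], [T → . C g L], [T → . L T /], [T → . e g], [T → L . T /] }  — shift
  I6: { [C → / T .], [L → T . e] }  — shift, reduce
  I7: { [T → e . g] }  — shift
  I8: { [L → g . e (] }  — shift
  I9: { [L → x .] }  — reduce
  I10: { [L → g e . (] }  — shift
  I11: { [L → g e ( .] }  — reduce
  I12: { [T → e g .] }  — reduce
  I13: { [L → T e .] }  — reduce
  I14: { [L → T . e], [T → L T . /] }  — shift
  I15: { [T → L T / .] }  — reduce
  I16: { [C → . / T], [L → . ( (], [L → . T e], [L → . g e (], [L → . x], [T → . C g L], [T → . L T /], [T → . e g], [T → C g . L] }  — shift
  I17: { [C → . / T], [L → . ( (], [L → . T e], [L → . g e (], [L → . x], [T → . C g L], [T → . L T /], [T → . e g], [T → C g L .], [T → L . T /] }  — shift, reduce
  I18: { [L → T . e] }  — shift
  I19: { [L → ( ( .] }  — reduce

No state contains more than one complete item.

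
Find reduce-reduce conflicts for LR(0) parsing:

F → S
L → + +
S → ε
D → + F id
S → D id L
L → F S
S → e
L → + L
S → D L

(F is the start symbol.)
A reduce-reduce conflict occurs when an LR(0) state has two complete items [A → α .] and [B → β .] — both call for a reduction, and with no lookahead the parser cannot choose between them.

Augment with F' → F and build the canonical LR(0) collection (I0 = CLOSURE({[F' → . F]}), then GOTO on every symbol after a dot until no new states appear). It has 17 states:
  I0: { [D → . + F id], [F → . S], [F' → . F], [S → . D L], [S → . D id L], [S → . e], [S → .] }  — shift, reduce
  I1: { [D → + . F id], [D → . + F id], [F → . S], [S → . D L], [S → . D id L], [S → . e], [S → .] }  — shift, reduce
  I2: { [D → . + F id], [F → . S], [L → . + +], [L → . + L], [L → . F S], [S → . D L], [S → . D id L], [S → . e], [S → .], [S → D . L], [S → D . id L] }  — shift, reduce
  I3: { [F' → F .] }  — accept
  I4: { [F → S .] }  — reduce
  I5: { [S → e .] }  — reduce
  I6: { [D → + . F id], [D → . + F id], [F → . S], [L → + . +], [L → + . L], [L → . + +], [L → . + L], [L → . F S], [S → . D L], [S → . D id L], [S → . e], [S → .] }  — shift, reduce
  I7: { [D → . + F id], [L → F . S], [S → . D L], [S → . D id L], [S → . e], [S → .] }  — shift, reduce
  I8: { [S → D L .] }  — reduce
  I9: { [D → . + F id], [F → . S], [L → . + +], [L → . + L], [L → . F S], [S → . D L], [S → . D id L], [S → . e], [S → .], [S → D id . L] }  — shift, reduce
  I10: { [S → D id L .] }  — reduce
  I11: { [L → F S .] }  — reduce
  I12: { [D → + . F id], [D → . + F id], [F → . S], [L → + + .], [L → + . +], [L → + . L], [L → . + +], [L → . + L], [L → . F S], [S → . D L], [S → . D id L], [S → . e], [S → .] }  — shift, 2 reduces
  I13: { [D → + F . id], [D → . + F id], [L → F . S], [S → . D L], [S → . D id L], [S → . e], [S → .] }  — shift, reduce
  I14: { [L → + L .] }  — reduce
  I15: { [D → + F id .] }  — reduce
  I16: { [D → + F . id] }  — shift

I12 contains complete items [L → + + .], [S → .] — reduce-reduce conflict.

Answer: Yes — I12: [L → + + .] vs [S → .]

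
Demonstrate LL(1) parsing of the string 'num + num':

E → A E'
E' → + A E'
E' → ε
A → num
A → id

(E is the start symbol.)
Stack is shown with the top on the left.

Stack     Input        Action
-----------------------------
E $       num + num $  output E → A E'
A E' $    num + num $  output A → num
num E' $  num + num $  match 'num'
E' $      + num $      output E' → + A E'
+ A E' $  + num $      match '+'
A E' $    num $        output A → num
num E' $  num $        match 'num'
E' $      $            output E' → ε
$         $            accept

The string is accepted.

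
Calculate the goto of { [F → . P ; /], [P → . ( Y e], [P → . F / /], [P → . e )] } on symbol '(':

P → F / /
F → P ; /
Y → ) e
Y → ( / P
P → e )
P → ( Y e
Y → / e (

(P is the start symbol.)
GOTO(I, '(') = CLOSURE({ [A → αX.β] : [A → α.Xβ] ∈ I, X = '(' })

Items with dot before '(', with the dot advanced:
  [P → . ( Y e] → [P → ( . Y e]
Closure of the advanced items:
  [P → ( . Y e] has the dot before Y: add [Y → . ) e], [Y → . ( / P], [Y → . / e (]

GOTO = { [P → ( . Y e], [Y → . ( / P], [Y → . ) e], [Y → . / e (] }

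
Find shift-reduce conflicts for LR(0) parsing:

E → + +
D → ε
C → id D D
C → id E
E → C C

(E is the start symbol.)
A shift-reduce conflict occurs when an LR(0) state has both:
  - a complete (reduce) item [A → α .] (dot at the end), and
  - a shift item [B → β . c γ] (dot before a terminal).

Augment with E' → E and build the canonical LR(0) collection (I0 = CLOSURE({[E' → . E]}), then GOTO on every symbol after a dot until no new states appear). It has 10 states:
  I0: { [C → . id D D], [C → . id E], [E → . + +], [E → . C C], [E' → . E] }  — shift
  I1: { [E → + . +] }  — shift
  I2: { [C → . id D D], [C → . id E], [E → C . C] }  — shift
  I3: { [E' → E .] }  — accept
  I4: { [C → . id D D], [C → . id E], [C → id . D D], [C → id . E], [D → .], [E → . + +], [E → . C C] }  — shift, reduce
  I5: { [C → id D . D], [D → .] }  — reduce
  I6: { [C → id E .] }  — reduce
  I7: { [C → id D D .] }  — reduce
  I8: { [E → C C .] }  — reduce
  I9: { [E → + + .] }  — reduce

I4 contains reduce item [D → .] and shift items [C → . id D D], [C → . id E], [E → . + +] — shift-reduce conflict.

Answer: Yes — I4: [D → .] vs [C → . id D D]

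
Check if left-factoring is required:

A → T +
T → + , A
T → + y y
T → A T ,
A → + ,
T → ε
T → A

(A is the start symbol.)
Left-factoring is needed when two productions for the same non-terminal
share a common prefix on the right-hand side.

Productions for A:
  A → T +
  A → + ,
Productions for T:
  T → + , A
  T → + y y
  T → A T ,
  T → ε
  T → A

Found common prefix '+' in productions for T
Found common prefix 'A' in productions for T

Answer: Yes, T has productions with common prefix '+'; T has productions with common prefix 'A'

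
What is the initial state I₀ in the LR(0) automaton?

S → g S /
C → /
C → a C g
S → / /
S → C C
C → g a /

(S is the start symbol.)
{ [C → . /], [C → . a C g], [C → . g a /], [S → . / /], [S → . C C], [S → . g S /], [S' → . S] }

First, augment the grammar with S' → S
I₀ = CLOSURE({ [S' → . S] }):
  [S' → . S] has the dot before S: add [S → . g S /], [S → . / /], [S → . C C]
  [S → . C C] has the dot before C: add [C → . /], [C → . a C g], [C → . g a /]
No further items can be added.

I₀ = { [C → . /], [C → . a C g], [C → . g a /], [S → . / /], [S → . C C], [S → . g S /], [S' → . S] }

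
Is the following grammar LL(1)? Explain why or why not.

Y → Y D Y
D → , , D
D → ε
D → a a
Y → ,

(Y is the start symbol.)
Relevant sets:
  FIRST(Y) = { ',' }
  FOLLOW(D) = { ',' }

For Y:
  PREDICT(Y → Y D Y) = { ',' }
  PREDICT(Y → ',') = { ',' }
For D:
  PREDICT(D → ',' ',' D) = { ',' }
  PREDICT(D → ε) = { ',' }
  PREDICT(D → a a) = { 'a' }

Conflict found: Predict set conflict for Y: { ',' }
The grammar is NOT LL(1).

Answer: No. Predict set conflict for Y: { ',' }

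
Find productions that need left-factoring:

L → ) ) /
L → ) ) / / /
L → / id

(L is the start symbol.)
Yes, L has productions with common prefix ') ) /'

Left-factoring is needed when two productions for the same non-terminal
share a common prefix on the right-hand side.

Productions for L:
  L → ) ) /
  L → ) ) / / /
  L → / id

Found common prefix ') ) /' in productions for L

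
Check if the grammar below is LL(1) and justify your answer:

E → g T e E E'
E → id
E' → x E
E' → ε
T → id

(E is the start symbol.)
No. Predict set conflict for E': { 'x' }

A grammar is LL(1) if for each non-terminal N with multiple productions, the predict sets of those productions are pairwise disjoint, where PREDICT(N → α) = (FIRST(α) \ {ε}) ∪ (FOLLOW(N) if α ⇒* ε).

Relevant sets:
  FOLLOW(E') = { $, 'x' }

For E:
  PREDICT(E → g T e E E') = { 'g' }
  PREDICT(E → id) = { 'id' }
For E':
  PREDICT(E' → x E) = { 'x' }
  PREDICT(E' → ε) = { $, 'x' }
T has a single production, so nothing to check there.

Conflict found: Predict set conflict for E': { 'x' }
The grammar is NOT LL(1).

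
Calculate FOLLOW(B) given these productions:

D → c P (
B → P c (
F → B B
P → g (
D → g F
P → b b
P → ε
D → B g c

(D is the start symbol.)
{ $, 'b', 'c', 'g' }

To compute FOLLOW(B), find every occurrence of B on a right-hand side N → α B β: add FIRST(β) \ {ε}, and if β is empty or nullable also add FOLLOW(N). Iterate to a fixed point.

In F → B B: B is followed by B, add FIRST(B) \ {ε} = { 'b', 'c', 'g' }
In F → B B: B is at the end, add FOLLOW(F)
In D → B g c: B is followed by g c, add FIRST(g c) \ {ε} = { 'g' }

The FOLLOW sets referred to above (computed the same way, to a fixed point):
  FOLLOW(F) = { $ }

Taking the union: FOLLOW(B) = { $, 'b', 'c', 'g' }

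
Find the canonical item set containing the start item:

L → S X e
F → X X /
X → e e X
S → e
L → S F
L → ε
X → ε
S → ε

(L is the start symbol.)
{ [L → . S F], [L → . S X e], [L → .], [L' → . L], [S → . e], [S → .] }

First, augment the grammar with L' → L
I₀ = CLOSURE({ [L' → . L] }):
  [L' → . L] has the dot before L: add [L → . S X e], [L → . S F], [L → .]
  [L → . S X e] has the dot before S: add [S → . e], [S → .]
No further items can be added.

I₀ = { [L → . S F], [L → . S X e], [L → .], [L' → . L], [S → . e], [S → .] }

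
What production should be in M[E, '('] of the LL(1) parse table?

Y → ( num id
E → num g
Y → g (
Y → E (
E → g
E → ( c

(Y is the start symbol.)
To find M[E, '('], we find productions for E where '(' is in the predict set (PREDICT(N → α) = (FIRST(α) \ {ε}) ∪ (FOLLOW(N) if α ⇒* ε)).

E → num g: PREDICT = { 'num' }
E → g: PREDICT = { 'g' }
E → ( c: PREDICT = { '(' }
  '(' is in predict set, so this production goes in M[E, '(']

M[E, '('] = E → ( c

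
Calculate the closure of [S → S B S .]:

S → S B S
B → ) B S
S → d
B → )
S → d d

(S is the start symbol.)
{ [S → S B S .] }

To compute CLOSURE, for each item [A → α.Bβ] where B is a non-terminal, add [B → .γ] for all productions B → γ; repeat for the newly added items until nothing changes.

Start with: [S → S B S .]
The dot is at the end, so nothing is added.

CLOSURE = { [S → S B S .] }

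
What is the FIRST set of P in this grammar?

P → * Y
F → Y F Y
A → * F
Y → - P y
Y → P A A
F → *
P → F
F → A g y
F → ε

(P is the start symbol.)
To compute FIRST(P), examine every production with P on the left-hand side, reading each right-hand side left to right until a non-nullable symbol is reached.

FIRST sets of the other non-terminals involved (by the same procedure, iterated to a fixed point):
  FIRST(F) = { '*', '-', ε }

From P → * Y:
  - '*' is a terminal: add '*' and stop
From P → F:
  - F is a non-terminal: add FIRST(F) \ {ε} = { '*', '-' }
    F is nullable and nothing follows, so the whole right-hand side can vanish: ε ∈ FIRST(P)

Collecting: FIRST(P) = { '*', '-', ε }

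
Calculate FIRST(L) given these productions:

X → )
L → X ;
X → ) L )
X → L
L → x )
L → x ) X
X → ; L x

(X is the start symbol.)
FIRST sets of the other non-terminals involved (by the same procedure, iterated to a fixed point):
  FIRST(X) = { ')', ';', 'x' }

From L → X ;:
  - X is a non-terminal: add FIRST(X) \ {ε} = { ')', ';', 'x' }
    X is not nullable, so stop
From L → x ):
  - x is a terminal: add 'x' and stop
From L → x ) X:
  - x is a terminal: add 'x' and stop

Collecting: FIRST(L) = { ')', ';', 'x' }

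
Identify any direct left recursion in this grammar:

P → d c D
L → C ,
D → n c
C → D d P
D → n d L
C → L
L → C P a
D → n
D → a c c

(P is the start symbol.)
No direct left recursion

P → d c D: starts with d
L → C ,: starts with C
D → n c: starts with n
C → D d P: starts with D
D → n d L: starts with n
C → L: starts with L
L → C P a: starts with C
D → n: starts with n
D → a c c: starts with a

No direct left recursion found.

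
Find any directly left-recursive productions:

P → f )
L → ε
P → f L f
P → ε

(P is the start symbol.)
Direct left recursion occurs when N → N α for some non-terminal N (the right-hand side begins with the left-hand side itself).

P → f ): starts with f
L → ε: starts with ε
P → f L f: starts with f
P → ε: starts with ε

No direct left recursion found.

Answer: No direct left recursion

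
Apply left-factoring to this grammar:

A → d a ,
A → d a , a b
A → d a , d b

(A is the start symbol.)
A → d a , A'
A' → ε
A' → a b
A' → d b

Left-factoring transforms A → αβ₁ | αβ₂ into A → αA' and A' → β₁ | β₂
(α is the longest common prefix among the alternatives). Repeat until
no nonterminal has two alternatives with a common prefix.

Round 1: A has alternatives sharing prefix 'd a ,'. Introduce A': A → d a , A'
  Add: A' → ε
  Add: A' → a b
  Add: A' → d b

No remaining common prefixes — done.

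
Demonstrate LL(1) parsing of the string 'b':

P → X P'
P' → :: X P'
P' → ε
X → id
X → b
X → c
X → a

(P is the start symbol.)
Stack is shown with the top on the left.

Stack   Input  Action
---------------------
P $     b $    output P → X P'
X P' $  b $    output X → b
b P' $  b $    match 'b'
P' $    $      output P' → ε
$       $      accept

The string is accepted.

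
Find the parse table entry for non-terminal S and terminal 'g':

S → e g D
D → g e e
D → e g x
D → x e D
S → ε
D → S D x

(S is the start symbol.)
To find M[S, 'g'], we find productions for S where 'g' is in the predict set (PREDICT(N → α) = (FIRST(α) \ {ε}) ∪ (FOLLOW(N) if α ⇒* ε)).

Relevant sets:
  FOLLOW(S) = { $, 'e', 'g', 'x' }

S → e g D: PREDICT = { 'e' }
S → ε: PREDICT = { $, 'e', 'g', 'x' }
  'g' is in predict set, so this production goes in M[S, 'g']

M[S, 'g'] = S → ε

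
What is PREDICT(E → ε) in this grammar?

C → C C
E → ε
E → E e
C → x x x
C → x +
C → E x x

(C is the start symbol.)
{ 'e', 'x' }

PREDICT(E → ε) = (FIRST(RHS) \ {ε}) ∪ (FOLLOW(E) if ε ∈ FIRST(RHS), i.e. RHS ⇒* ε)
The right-hand side is ε (FIRST(ε) = { ε }), so the predict set is FOLLOW(E) = { 'e', 'x' }
PREDICT(E → ε) = { 'e', 'x' }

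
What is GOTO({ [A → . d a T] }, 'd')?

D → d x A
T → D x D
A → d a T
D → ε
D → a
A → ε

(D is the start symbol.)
GOTO(I, 'd') = CLOSURE({ [A → αX.β] : [A → α.Xβ] ∈ I, X = 'd' })

Items with dot before 'd', with the dot advanced:
  [A → . d a T] → [A → d . a T]
Closure adds nothing (no advanced item has the dot before a non-terminal).

GOTO = { [A → d . a T] }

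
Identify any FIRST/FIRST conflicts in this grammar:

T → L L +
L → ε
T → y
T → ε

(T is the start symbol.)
FIRST sets of the non-terminals at (or reachable through a nullable prefix from) the front of some alternative:
  FIRST(L) = { ε }

Productions for T:
  T → L L +: FIRST = { '+' }
  T → y: FIRST = { 'y' }
  T → ε: FIRST = { ε }
L has only one production, so no FIRST/FIRST conflict is possible there.

All alternatives of each non-terminal have pairwise disjoint FIRST sets.

Answer: No FIRST/FIRST conflicts.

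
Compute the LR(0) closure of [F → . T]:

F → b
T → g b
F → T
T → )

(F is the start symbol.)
Start with: [F → . T]
  [F → . T] has the dot before T: add [T → . g b], [T → . )]
No further items can be added.

CLOSURE = { [F → . T], [T → . )], [T → . g b] }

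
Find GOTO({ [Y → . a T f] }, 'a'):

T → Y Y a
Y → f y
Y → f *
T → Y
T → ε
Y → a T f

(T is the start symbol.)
GOTO(I, 'a') = CLOSURE({ [A → αX.β] : [A → α.Xβ] ∈ I, X = 'a' })

Items with dot before 'a', with the dot advanced:
  [Y → . a T f] → [Y → a . T f]
Closure of the advanced items:
  [Y → a . T f] has the dot before T: add [T → . Y Y a], [T → . Y], [T → .]
  [T → . Y Y a] has the dot before Y: add [Y → . f y], [Y → . f *], [Y → . a T f]

GOTO = { [T → . Y Y a], [T → . Y], [T → .], [Y → . a T f], [Y → . f *], [Y → . f y], [Y → a . T f] }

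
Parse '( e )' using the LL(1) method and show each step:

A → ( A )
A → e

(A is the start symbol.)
LL(1) parsing maintains a stack (initially the start symbol over $) and the input. At each step: if the stack top is a terminal, match it against the current input token; if it is a non-terminal N, replace it with the RHS of M[N, lookahead] (the unique production whose predict set contains the lookahead).

Stack is shown with the top on the left.

Stack    Input    Action
------------------------
A $      ( e ) $  output A → ( A )
( A ) $  ( e ) $  match '('
A ) $    e ) $    output A → e
e ) $    e ) $    match 'e'
) $      ) $      match ')'
$        $        accept

The string is accepted.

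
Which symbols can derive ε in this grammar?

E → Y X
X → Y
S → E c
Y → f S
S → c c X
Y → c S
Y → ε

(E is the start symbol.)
A non-terminal is nullable if it can derive ε (the empty string): either it has an ε-production, or it has a production whose right-hand side consists entirely of nullable non-terminals.

ε-productions: Y → ε
So Y is immediately nullable.
X → Y: every symbol on the right is nullable, so X is nullable too.
E → Y X: every symbol on the right is nullable, so E is nullable too.
No further non-terminal can be added: every production for the remaining non-terminals contains a terminal or a non-nullable non-terminal.
Nullable = { 'E', 'X', 'Y' }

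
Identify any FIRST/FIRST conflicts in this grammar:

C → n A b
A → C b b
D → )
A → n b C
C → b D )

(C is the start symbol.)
A FIRST/FIRST conflict occurs when two productions N → α and N → β for the same non-terminal have FIRST(α) ∩ FIRST(β) ≠ ∅ (with ε ∈ FIRST of a nullable right-hand side, so two nullable alternatives also conflict).

FIRST sets of the non-terminals at (or reachable through a nullable prefix from) the front of some alternative:
  FIRST(C) = { 'b', 'n' }

Productions for C:
  C → n A b: FIRST = { 'n' }
  C → b D ): FIRST = { 'b' }
Productions for A:
  A → C b b: FIRST = { 'b', 'n' }
  A → n b C: FIRST = { 'n' }
D has only one production, so no FIRST/FIRST conflict is possible there.

Conflict for A: A → C b b and A → n b C
  Overlap: { 'n' }

Answer: Yes. A → C b b / A → n b C on { 'n' }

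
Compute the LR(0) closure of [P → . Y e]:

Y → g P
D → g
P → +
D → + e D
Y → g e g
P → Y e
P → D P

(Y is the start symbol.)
Start with: [P → . Y e]
  [P → . Y e] has the dot before Y: add [Y → . g P], [Y → . g e g]
No further items can be added.

CLOSURE = { [P → . Y e], [Y → . g P], [Y → . g e g] }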